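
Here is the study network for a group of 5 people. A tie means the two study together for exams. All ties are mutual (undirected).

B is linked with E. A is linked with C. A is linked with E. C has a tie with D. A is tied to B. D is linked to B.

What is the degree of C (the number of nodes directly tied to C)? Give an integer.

2

C is directly tied to A and D. That is 2 neighbors, so the degree of C is 2.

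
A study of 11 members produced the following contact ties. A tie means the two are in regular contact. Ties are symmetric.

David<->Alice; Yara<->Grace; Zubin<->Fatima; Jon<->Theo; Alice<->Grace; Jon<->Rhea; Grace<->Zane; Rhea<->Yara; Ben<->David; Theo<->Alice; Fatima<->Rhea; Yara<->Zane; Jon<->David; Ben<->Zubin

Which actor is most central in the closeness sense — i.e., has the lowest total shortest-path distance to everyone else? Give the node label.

Farness (sum of distances to all others) for each node — Alice:21, Ben:25, David:20, Fatima:24, Grace:22, Jon:20, Rhea:19, Theo:24, Yara:22, Zane:26, Zubin:27.
The smallest farness is 19, for Rhea, so Rhea has the highest closeness.

Rhea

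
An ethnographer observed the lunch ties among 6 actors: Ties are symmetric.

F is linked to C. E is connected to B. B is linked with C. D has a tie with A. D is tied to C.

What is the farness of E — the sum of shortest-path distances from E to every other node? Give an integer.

Distances from E: A:4, B:1, C:2, D:3, F:3.
Sum = 4 + 1 + 2 + 3 + 3 = 13.

13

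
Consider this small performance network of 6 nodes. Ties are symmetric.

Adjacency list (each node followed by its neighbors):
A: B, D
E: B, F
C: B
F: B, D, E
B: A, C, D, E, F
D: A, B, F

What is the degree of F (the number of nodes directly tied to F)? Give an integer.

F is directly tied to B, D, and E. That is 3 neighbors, so the degree of F is 3.

3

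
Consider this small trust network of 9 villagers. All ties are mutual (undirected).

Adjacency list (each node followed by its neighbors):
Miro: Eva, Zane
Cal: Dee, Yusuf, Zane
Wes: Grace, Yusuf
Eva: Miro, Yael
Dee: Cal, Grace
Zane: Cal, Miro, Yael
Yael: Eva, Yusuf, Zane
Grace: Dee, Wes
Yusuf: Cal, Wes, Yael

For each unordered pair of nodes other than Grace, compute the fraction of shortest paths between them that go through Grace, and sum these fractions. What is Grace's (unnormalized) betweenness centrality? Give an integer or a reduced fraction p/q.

1

Pairs whose geodesics pass through Grace — Wes–Dee: 1.
All other pairs contribute 0.
Summing the contributions gives betweenness(Grace) = 1.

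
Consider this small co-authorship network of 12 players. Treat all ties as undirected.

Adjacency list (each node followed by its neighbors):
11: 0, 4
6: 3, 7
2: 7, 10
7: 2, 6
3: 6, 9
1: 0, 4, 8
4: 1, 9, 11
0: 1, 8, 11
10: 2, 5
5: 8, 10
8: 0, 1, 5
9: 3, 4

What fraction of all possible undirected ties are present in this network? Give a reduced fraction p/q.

7/33

There are 14 edges and 12 nodes, so the maximum possible is C(12,2) = 66.
Density = 14/66 = 7/33.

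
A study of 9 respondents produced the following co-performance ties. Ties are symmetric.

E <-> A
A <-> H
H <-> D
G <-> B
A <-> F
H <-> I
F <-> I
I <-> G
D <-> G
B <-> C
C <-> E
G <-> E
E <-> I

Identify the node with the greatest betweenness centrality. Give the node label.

G

Unnormalized betweenness of each node: A:17/6, B:1, C:1, D:1, E:22/3, F:1/3, G:47/6, H:5/2, I:37/6.
G has the largest value, 47/6, making it the main broker — the node through which the most shortest paths run.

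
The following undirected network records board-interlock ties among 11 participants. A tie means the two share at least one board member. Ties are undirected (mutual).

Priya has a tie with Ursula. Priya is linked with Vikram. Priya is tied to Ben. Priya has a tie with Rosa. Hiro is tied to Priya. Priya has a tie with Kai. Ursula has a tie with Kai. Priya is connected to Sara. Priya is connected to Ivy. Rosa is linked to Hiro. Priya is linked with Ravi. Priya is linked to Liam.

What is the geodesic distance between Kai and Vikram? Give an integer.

2

One shortest route is Kai – Priya – Vikram, which uses 2 edges, and Kai and Vikram are not directly tied, so nothing shorter exists. So d(Kai,Vikram) = 2.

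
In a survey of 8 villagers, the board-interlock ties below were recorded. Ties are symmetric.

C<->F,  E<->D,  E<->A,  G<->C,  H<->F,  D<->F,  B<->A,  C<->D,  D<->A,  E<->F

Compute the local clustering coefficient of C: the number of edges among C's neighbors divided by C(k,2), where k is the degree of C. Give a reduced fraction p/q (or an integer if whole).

1/3

C's neighbors: D, F, and G (k = 3).
Possible neighbor pairs: C(3,2) = 3. Edges among them: D–F → e = 1.
Clustering(C) = 1/3.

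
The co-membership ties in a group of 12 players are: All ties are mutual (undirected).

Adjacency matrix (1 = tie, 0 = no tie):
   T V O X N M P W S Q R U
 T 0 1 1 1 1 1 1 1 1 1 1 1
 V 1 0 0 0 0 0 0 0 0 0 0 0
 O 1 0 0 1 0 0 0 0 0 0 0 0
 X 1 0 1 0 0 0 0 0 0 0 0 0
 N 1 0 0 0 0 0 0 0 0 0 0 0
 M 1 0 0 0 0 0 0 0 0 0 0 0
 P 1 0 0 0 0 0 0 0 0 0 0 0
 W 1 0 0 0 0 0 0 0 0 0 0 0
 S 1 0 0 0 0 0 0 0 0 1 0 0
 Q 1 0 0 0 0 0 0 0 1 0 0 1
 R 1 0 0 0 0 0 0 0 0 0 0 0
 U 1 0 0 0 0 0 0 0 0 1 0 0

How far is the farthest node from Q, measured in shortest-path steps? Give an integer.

2

Distances from Q: M:2, N:2, O:2, P:2, R:2, S:1, T:1, U:1, V:2, W:2, X:2.
The largest is 2 (to V, O, X, N, M, P, W, and R), so the eccentricity of Q is 2.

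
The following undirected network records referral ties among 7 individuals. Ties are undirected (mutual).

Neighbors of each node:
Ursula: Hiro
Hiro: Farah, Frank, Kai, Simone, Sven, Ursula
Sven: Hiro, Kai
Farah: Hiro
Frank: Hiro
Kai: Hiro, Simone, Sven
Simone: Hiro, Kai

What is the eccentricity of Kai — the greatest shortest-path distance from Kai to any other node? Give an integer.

Distances from Kai: Farah:2, Frank:2, Hiro:1, Simone:1, Sven:1, Ursula:2.
The largest is 2 (to Farah, Ursula, and Frank), so the eccentricity of Kai is 2.

2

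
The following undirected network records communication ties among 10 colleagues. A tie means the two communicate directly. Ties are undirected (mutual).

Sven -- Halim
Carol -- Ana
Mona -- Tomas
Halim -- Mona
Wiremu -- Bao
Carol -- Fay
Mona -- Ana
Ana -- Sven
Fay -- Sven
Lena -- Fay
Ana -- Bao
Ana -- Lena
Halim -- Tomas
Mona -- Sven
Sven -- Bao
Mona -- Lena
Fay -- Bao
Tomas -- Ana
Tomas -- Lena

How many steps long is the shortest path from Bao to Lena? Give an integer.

2

One shortest route is Bao – Fay – Lena, which uses 2 edges, and Bao and Lena are not directly tied, so nothing shorter exists. So d(Bao,Lena) = 2.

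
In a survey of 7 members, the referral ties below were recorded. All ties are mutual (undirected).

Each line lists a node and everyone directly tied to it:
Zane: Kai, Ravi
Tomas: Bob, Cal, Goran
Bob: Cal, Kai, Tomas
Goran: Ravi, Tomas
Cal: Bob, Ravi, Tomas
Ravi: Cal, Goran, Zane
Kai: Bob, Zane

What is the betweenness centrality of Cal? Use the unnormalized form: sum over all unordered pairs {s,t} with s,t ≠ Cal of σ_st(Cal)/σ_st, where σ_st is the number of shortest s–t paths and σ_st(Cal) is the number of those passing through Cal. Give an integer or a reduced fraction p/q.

11/6

Pairs whose geodesics pass through Cal — Bob–Ravi: 1; Tomas–Ravi: 1/2; Tomas–Zane: 1/3.
All other pairs contribute 0.
Summing the contributions gives betweenness(Cal) = 11/6.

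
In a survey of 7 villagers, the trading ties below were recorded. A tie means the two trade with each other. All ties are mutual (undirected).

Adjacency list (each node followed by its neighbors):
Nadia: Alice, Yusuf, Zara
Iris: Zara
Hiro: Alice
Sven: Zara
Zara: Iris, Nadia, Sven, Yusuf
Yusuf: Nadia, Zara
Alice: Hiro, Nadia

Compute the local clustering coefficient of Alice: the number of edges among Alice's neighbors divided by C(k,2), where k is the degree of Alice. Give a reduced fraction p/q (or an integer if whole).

Alice's neighbors: Hiro and Nadia (k = 2).
Possible neighbor pairs: C(2,2) = 1. Edges among them: none → e = 0.
Clustering(Alice) = 0/1.

0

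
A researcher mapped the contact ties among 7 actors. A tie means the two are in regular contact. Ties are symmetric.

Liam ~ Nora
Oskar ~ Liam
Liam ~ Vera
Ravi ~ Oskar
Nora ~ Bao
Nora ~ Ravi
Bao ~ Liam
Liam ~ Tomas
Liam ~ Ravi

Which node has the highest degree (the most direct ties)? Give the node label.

Degrees — Bao:2, Liam:6, Nora:3, Oskar:2, Ravi:3, Tomas:1, Vera:1.
The maximum is 6, attained only by Liam.

Liam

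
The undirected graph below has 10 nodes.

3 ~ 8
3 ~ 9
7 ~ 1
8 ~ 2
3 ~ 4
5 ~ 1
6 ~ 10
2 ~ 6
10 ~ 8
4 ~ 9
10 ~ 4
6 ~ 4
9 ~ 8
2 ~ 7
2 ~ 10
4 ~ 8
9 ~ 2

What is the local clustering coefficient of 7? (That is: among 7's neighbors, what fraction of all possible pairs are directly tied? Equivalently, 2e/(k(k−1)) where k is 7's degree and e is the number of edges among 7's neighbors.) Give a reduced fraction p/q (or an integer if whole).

0

7's neighbors: 1 and 2 (k = 2).
Possible neighbor pairs: C(2,2) = 1. Edges among them: none → e = 0.
Clustering(7) = 0/1.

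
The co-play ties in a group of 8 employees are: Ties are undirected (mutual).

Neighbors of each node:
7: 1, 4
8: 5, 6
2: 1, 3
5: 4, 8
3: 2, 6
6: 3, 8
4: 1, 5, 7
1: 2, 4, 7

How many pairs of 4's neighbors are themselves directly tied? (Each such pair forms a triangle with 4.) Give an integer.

1

4's neighbors: 1, 5, and 7.
Neighbor pairs that are themselves tied: 4–1–7. Each forms one triangle with 4, for 1 in total.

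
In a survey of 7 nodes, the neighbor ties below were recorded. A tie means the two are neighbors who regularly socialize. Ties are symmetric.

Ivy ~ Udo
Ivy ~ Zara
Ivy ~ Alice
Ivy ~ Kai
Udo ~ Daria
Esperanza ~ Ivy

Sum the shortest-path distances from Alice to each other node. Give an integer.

Distances from Alice: Daria:3, Esperanza:2, Ivy:1, Kai:2, Udo:2, Zara:2.
Sum = 3 + 2 + 1 + 2 + 2 + 2 = 12.

12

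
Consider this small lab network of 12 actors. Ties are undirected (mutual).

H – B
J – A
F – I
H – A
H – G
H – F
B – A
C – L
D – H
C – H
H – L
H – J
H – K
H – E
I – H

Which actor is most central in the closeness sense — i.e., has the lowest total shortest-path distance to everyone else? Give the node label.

H

Farness (sum of distances to all others) for each node — A:19, B:20, C:20, D:21, E:21, F:20, G:21, H:11, I:20, J:20, K:21, L:20.
The smallest farness is 11, for H, so H has the highest closeness.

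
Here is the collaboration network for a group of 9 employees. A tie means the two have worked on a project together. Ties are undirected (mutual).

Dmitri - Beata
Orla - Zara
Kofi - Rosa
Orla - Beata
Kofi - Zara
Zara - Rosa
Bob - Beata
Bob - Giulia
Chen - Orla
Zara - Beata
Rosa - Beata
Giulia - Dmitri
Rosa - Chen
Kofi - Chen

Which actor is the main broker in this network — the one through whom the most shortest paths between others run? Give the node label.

Beata

Unnormalized betweenness of each node: Beata:95/6, Bob:3, Chen:5/6, Dmitri:3, Giulia:1/2, Kofi:1/3, Orla:7/3, Rosa:13/3, Zara:17/6.
Beata has the largest value, 95/6, making it the main broker — the node through which the most shortest paths run.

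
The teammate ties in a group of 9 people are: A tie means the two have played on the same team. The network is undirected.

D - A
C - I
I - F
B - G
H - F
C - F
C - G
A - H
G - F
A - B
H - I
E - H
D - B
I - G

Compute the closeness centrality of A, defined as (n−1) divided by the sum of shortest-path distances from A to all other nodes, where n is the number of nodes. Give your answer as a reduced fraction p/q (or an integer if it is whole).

Distances from A: B:1, C:3, D:1, E:2, F:2, G:2, H:1, I:2. Sum = 14.
n = 9, so closeness = 8/14 = 4/7.

4/7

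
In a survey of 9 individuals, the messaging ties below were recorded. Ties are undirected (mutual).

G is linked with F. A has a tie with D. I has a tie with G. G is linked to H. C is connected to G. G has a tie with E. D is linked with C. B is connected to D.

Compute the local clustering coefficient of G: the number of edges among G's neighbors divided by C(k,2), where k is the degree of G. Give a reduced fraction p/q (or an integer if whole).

0

G's neighbors: C, E, F, H, and I (k = 5).
Possible neighbor pairs: C(5,2) = 10. Edges among them: none → e = 0.
Clustering(G) = 0/10 = 0.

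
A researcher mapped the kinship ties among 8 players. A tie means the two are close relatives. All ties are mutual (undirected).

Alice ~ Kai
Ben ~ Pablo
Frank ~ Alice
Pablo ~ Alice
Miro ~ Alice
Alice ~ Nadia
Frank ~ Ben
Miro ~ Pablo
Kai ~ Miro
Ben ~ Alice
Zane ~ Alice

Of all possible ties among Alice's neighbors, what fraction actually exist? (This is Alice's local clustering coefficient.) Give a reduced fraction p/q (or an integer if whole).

4/21

Alice's neighbors: Ben, Frank, Kai, Miro, Nadia, Pablo, and Zane (k = 7).
Possible neighbor pairs: C(7,2) = 21. Edges among them: Ben–Frank, Ben–Pablo, Kai–Miro, Miro–Pablo → e = 4.
Clustering(Alice) = 4/21.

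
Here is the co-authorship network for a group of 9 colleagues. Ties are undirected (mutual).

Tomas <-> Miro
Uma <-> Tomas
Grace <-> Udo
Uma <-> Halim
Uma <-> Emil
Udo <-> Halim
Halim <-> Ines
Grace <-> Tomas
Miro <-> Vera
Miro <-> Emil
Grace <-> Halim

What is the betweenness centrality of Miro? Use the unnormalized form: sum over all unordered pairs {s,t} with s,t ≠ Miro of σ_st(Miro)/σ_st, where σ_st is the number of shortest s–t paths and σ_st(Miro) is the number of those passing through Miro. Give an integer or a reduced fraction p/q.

47/6

Pairs whose geodesics pass through Miro — Tomas–Emil: 1/2; Tomas–Vera: 1; Uma–Vera: 2/2; Grace–Emil: 1/3; Grace–Vera: 1; Emil–Vera: 1; Halim–Vera: 3/3; Vera–Ines: 3/3; Vera–Udo: 1.
All other pairs contribute 0.
Summing the contributions gives betweenness(Miro) = 47/6.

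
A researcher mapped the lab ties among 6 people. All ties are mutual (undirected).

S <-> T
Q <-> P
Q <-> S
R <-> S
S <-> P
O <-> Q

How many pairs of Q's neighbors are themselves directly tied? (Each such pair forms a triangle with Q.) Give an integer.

Q's neighbors: O, P, and S.
Neighbor pairs that are themselves tied: Q–P–S. Each forms one triangle with Q, for 1 in total.

1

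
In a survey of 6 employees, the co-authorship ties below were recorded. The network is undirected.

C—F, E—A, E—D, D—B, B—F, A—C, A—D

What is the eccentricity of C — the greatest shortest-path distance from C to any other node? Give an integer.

Distances from C: A:1, B:2, D:2, E:2, F:1.
The largest is 2 (to E, D, and B), so the eccentricity of C is 2.

2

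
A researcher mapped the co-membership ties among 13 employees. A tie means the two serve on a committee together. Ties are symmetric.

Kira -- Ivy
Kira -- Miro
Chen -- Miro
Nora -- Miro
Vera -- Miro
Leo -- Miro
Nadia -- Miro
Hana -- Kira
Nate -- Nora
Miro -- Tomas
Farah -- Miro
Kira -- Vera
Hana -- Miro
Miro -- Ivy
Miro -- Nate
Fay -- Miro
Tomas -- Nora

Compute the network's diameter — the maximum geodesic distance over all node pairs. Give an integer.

2

Eccentricity of each node (its greatest distance to any other): Chen:2, Farah:2, Fay:2, Hana:2, Ivy:2, Kira:2, Leo:2, Miro:1, Nadia:2, Nate:2, Nora:2, Tomas:2, Vera:2.
The maximum eccentricity is 2, realized for instance by the pair Leo–Fay via Leo – Miro – Fay. So the diameter is 2.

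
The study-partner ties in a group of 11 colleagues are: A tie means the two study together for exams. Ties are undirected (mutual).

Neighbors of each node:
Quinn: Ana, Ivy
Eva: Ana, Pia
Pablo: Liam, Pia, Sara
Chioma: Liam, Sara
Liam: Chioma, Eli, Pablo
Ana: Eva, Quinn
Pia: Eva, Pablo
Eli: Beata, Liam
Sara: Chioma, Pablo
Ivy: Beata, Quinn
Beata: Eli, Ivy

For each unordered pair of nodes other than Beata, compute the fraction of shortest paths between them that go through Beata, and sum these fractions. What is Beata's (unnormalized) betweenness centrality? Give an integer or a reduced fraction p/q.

9

Pairs whose geodesics pass through Beata — Ana–Eli: 1; Quinn–Eli: 1; Quinn–Liam: 1; Quinn–Chioma: 1; Ivy–Eli: 1; Ivy–Liam: 1; Ivy–Chioma: 1; Ivy–Sara: 2/2; Ivy–Pablo: 1.
All other pairs contribute 0.
Summing the contributions gives betweenness(Beata) = 9.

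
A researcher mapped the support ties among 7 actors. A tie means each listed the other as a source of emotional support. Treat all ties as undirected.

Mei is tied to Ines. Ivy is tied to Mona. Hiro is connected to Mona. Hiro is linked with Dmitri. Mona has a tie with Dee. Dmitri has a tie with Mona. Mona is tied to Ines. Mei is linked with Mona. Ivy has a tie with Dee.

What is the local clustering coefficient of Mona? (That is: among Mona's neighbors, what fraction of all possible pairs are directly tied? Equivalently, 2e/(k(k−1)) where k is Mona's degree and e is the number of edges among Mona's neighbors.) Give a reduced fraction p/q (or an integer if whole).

1/5

Mona's neighbors: Dee, Dmitri, Hiro, Ines, Ivy, and Mei (k = 6).
Possible neighbor pairs: C(6,2) = 15. Edges among them: Dee–Ivy, Dmitri–Hiro, Ines–Mei → e = 3.
Clustering(Mona) = 3/15 = 1/5.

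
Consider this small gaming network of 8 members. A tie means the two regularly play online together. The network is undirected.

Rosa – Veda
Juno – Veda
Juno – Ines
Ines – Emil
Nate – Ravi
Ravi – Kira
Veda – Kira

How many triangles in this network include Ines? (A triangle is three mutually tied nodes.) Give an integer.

0

Ines's neighbors are Emil and Juno, but none of them are tied to each other, so no triangle contains Ines.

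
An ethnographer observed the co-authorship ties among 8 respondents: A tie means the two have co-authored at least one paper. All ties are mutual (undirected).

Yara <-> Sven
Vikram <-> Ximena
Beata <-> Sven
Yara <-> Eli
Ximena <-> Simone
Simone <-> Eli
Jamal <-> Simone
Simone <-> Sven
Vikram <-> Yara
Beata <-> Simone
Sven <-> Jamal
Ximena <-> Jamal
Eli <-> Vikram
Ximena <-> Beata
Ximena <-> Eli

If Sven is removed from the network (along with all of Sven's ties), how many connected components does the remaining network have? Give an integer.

Sven's neighbors (Beata, Jamal, Simone, and Yara) remain reachable from one another through other ties, so the rest of the network stays in one piece.

1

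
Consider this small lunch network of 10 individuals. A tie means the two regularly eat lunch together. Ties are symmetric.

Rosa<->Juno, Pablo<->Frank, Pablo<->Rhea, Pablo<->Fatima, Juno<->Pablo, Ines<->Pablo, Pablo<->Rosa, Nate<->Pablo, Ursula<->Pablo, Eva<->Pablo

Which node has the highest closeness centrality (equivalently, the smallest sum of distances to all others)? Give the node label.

Farness (sum of distances to all others) for each node — Eva:17, Fatima:17, Frank:17, Ines:17, Juno:16, Nate:17, Pablo:9, Rhea:17, Rosa:16, Ursula:17.
The smallest farness is 9, for Pablo, so Pablo has the highest closeness.

Pablo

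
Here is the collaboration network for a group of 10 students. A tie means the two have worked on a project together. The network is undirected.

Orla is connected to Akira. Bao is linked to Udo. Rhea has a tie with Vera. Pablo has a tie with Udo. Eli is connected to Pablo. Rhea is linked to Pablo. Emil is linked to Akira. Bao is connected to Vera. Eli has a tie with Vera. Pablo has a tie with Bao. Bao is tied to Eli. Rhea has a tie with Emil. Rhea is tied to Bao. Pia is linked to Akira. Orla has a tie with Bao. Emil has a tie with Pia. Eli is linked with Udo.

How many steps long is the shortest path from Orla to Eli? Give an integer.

2

One shortest route is Orla – Bao – Eli, which uses 2 edges, and Orla and Eli are not directly tied, so nothing shorter exists. So d(Orla,Eli) = 2.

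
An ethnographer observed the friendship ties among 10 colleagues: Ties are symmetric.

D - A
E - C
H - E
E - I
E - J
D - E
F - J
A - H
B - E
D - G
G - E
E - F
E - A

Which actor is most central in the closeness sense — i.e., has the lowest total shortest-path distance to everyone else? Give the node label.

Farness (sum of distances to all others) for each node — A:15, B:17, C:17, D:15, E:9, F:16, G:16, H:16, I:17, J:16.
The smallest farness is 9, for E, so E has the highest closeness.

E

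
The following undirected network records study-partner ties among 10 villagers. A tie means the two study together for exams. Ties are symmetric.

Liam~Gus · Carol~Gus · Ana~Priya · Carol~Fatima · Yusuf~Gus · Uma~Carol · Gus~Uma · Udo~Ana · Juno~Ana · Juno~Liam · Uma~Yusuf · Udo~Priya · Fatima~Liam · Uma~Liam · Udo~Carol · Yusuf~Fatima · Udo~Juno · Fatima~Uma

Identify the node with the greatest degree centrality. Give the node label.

Degrees — Ana:3, Carol:4, Fatima:4, Gus:4, Juno:3, Liam:4, Priya:2, Udo:4, Uma:5, Yusuf:3.
The maximum is 5, attained only by Uma.

Uma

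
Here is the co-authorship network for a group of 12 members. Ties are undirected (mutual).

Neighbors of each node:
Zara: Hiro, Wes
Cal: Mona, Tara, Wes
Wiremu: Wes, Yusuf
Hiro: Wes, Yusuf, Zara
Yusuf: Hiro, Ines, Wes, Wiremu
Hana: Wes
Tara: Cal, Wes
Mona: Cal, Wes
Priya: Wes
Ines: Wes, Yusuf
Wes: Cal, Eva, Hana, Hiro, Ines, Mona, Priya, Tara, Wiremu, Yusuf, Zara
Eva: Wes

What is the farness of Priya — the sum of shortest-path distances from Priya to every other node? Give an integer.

21

Distances from Priya: Cal:2, Eva:2, Hana:2, Hiro:2, Ines:2, Mona:2, Tara:2, Wes:1, Wiremu:2, Yusuf:2, Zara:2.
Sum = 2 + 2 + 2 + 2 + 2 + 2 + 2 + 1 + 2 + 2 + 2 = 21.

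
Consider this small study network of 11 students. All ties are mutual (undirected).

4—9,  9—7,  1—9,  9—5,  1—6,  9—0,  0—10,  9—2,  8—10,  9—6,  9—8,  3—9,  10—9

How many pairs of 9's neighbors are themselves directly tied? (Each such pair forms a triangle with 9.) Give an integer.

9's neighbors: 0, 1, 2, 3, 4, 5, 6, 7, 8, and 10.
Neighbor pairs that are themselves tied: 9–0–10; 9–1–6; 9–8–10. Each forms one triangle with 9, for 3 in total.

3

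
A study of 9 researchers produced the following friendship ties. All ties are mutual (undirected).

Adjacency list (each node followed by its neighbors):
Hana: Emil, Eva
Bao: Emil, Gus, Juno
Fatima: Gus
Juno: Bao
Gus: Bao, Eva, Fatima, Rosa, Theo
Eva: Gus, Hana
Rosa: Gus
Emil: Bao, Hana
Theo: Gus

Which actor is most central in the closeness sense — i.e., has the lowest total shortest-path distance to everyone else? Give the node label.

Farness (sum of distances to all others) for each node — Bao:13, Emil:17, Eva:15, Fatima:18, Gus:11, Hana:18, Juno:20, Rosa:18, Theo:18.
The smallest farness is 11, for Gus, so Gus has the highest closeness.

Gus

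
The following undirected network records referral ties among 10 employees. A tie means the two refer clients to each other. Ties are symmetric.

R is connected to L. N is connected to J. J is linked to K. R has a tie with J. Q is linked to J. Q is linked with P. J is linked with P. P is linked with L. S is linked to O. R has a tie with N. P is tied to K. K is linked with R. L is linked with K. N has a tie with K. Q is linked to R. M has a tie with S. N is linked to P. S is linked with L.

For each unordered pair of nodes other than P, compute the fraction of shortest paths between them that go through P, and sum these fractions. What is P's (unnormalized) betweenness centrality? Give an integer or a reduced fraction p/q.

Pairs whose geodesics pass through P — L–J: 1/3; L–Q: 1/2; L–N: 1/3; J–S: 1/3; J–M: 1/3; J–O: 1/3; Q–N: 1/3; Q–K: 1/3; Q–S: 1/2; Q–M: 1/2; Q–O: 1/2; N–S: 1/3; N–M: 1/3; N–O: 1/3.
All other pairs contribute 0.
Summing the contributions gives betweenness(P) = 16/3.

16/3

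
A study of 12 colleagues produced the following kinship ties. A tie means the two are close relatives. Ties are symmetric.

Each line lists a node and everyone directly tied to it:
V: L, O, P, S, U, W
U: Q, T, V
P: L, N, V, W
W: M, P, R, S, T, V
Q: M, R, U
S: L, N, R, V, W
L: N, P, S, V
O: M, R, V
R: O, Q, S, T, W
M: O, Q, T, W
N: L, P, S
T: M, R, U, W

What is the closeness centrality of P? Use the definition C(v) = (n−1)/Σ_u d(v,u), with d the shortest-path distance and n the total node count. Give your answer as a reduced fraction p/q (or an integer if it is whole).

Distances from P: L:1, M:2, N:1, O:2, Q:3, R:2, S:2, T:2, U:2, V:1, W:1. Sum = 19.
n = 12, so closeness = 11/19.

11/19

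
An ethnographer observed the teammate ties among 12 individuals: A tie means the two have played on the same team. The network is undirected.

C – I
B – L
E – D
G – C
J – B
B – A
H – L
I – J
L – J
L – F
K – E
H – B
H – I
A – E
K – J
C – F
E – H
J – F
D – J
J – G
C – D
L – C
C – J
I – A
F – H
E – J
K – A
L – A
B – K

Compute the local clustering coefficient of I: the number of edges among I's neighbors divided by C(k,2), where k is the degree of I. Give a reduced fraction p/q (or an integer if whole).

I's neighbors: A, C, H, and J (k = 4).
Possible neighbor pairs: C(4,2) = 6. Edges among them: C–J → e = 1.
Clustering(I) = 1/6.

1/6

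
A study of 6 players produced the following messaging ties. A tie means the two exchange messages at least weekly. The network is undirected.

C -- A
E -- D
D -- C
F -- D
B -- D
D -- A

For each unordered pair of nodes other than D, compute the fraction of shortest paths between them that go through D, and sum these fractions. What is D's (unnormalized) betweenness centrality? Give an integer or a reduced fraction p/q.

Pairs whose geodesics pass through D — B–E: 1; B–C: 1; B–F: 1; B–A: 1; E–C: 1; E–F: 1; E–A: 1; C–F: 1; F–A: 1.
All other pairs contribute 0.
Summing the contributions gives betweenness(D) = 9.

9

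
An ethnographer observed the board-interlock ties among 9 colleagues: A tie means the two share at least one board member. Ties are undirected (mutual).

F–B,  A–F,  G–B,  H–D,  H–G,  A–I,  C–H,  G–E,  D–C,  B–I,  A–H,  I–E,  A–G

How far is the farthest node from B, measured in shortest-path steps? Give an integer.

3

Distances from B: A:2, C:3, D:3, E:2, F:1, G:1, H:2, I:1.
The largest is 3 (to D and C), so the eccentricity of B is 3.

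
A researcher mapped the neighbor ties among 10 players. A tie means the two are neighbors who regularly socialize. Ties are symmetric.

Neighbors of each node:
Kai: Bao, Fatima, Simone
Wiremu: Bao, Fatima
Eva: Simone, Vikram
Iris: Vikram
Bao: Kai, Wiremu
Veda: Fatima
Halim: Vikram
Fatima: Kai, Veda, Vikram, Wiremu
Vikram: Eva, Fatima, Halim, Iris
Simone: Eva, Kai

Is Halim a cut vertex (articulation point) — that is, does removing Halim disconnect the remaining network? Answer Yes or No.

No

Even without Halim, every remaining node can still reach every other (the residual graph is connected), so Halim is not a cut vertex.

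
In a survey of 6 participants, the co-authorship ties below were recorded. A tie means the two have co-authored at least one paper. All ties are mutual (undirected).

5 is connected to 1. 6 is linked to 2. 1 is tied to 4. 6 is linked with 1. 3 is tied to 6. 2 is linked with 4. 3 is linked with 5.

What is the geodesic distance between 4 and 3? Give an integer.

One shortest route is 4 – 1 – 6 – 3, which uses 3 edges, and at distance 2 from 4 we only reach {5, 6}, which does not include 3. So d(4,3) = 3.

3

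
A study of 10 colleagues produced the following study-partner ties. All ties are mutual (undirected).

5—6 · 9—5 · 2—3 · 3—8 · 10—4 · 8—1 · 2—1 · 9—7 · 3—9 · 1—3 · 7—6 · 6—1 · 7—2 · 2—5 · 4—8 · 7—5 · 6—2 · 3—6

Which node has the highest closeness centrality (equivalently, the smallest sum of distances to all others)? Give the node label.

Farness (sum of distances to all others) for each node — 1:15, 2:16, 3:14, 4:23, 5:20, 6:16, 7:20, 8:17, 9:18, 10:31.
The smallest farness is 14, for 3, so 3 has the highest closeness.

3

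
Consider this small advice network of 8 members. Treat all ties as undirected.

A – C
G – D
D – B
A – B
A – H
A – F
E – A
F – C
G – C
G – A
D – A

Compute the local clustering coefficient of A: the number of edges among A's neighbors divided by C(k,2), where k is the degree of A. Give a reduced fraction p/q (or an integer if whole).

4/21

A's neighbors: B, C, D, E, F, G, and H (k = 7).
Possible neighbor pairs: C(7,2) = 21. Edges among them: B–D, C–F, C–G, D–G → e = 4.
Clustering(A) = 4/21.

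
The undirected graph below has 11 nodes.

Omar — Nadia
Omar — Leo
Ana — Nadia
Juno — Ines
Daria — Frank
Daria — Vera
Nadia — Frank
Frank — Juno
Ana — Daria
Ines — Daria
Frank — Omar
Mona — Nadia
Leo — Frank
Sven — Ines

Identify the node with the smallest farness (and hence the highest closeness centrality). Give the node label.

Frank

Farness (sum of distances to all others) for each node — Ana:21, Daria:17, Frank:16, Ines:22, Juno:21, Leo:24, Mona:29, Nadia:20, Omar:21, Sven:31, Vera:26.
The smallest farness is 16, for Frank, so Frank has the highest closeness.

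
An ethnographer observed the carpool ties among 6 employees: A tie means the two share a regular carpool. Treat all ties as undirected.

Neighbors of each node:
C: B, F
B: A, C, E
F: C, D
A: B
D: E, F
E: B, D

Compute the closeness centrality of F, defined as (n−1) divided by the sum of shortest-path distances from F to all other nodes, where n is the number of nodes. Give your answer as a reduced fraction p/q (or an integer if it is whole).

Distances from F: A:3, B:2, C:1, D:1, E:2. Sum = 9.
n = 6, so closeness = 5/9.

5/9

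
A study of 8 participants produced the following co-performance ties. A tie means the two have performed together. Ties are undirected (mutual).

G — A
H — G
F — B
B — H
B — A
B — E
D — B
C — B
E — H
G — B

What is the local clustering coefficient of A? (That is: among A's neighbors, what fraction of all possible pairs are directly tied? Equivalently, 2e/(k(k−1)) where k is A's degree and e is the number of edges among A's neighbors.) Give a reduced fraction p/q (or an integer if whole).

A's neighbors: B and G (k = 2).
Possible neighbor pairs: C(2,2) = 1. Edges among them: B–G → e = 1.
Clustering(A) = 1/1.

1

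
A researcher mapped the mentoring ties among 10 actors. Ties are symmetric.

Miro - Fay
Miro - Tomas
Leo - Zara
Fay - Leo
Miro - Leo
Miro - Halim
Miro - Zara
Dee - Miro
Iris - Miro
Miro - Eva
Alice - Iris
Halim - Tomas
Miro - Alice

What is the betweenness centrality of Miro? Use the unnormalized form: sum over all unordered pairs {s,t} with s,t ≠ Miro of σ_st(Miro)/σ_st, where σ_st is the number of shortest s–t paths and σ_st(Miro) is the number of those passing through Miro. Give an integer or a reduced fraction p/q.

Pairs whose geodesics pass through Miro — Iris–Zara: 1; Iris–Leo: 1; Iris–Fay: 1; Iris–Dee: 1; Iris–Eva: 1; Iris–Halim: 1; Iris–Tomas: 1; Zara–Fay: 1/2; Zara–Dee: 1; Zara–Eva: 1; Zara–Halim: 1; Zara–Alice: 1; Zara–Tomas: 1; Leo–Dee: 1 … (+18 more pairs).
All other pairs contribute 0.
Summing the contributions gives betweenness(Miro) = 63/2.

63/2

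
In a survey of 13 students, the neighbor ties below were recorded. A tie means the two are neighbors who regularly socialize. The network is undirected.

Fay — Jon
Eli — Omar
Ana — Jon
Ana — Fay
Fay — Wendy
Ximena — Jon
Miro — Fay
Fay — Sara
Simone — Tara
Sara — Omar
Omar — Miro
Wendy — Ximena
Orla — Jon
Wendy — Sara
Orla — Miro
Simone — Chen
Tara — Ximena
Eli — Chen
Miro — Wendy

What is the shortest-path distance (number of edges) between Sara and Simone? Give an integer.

4

One shortest route is Sara – Omar – Eli – Chen – Simone, which uses 4 edges, and at distance 3 from Sara we only reach {Chen, Orla, Tara}, which does not include Simone. So d(Sara,Simone) = 4.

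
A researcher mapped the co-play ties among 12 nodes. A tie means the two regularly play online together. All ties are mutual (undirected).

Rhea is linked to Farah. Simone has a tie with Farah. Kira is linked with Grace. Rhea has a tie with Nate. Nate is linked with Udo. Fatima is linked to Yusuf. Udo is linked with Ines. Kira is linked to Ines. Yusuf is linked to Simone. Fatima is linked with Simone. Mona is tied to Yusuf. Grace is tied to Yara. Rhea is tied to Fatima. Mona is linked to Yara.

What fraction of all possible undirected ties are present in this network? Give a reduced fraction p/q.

There are 14 edges and 12 nodes, so the maximum possible is C(12,2) = 66.
Density = 14/66 = 7/33.

7/33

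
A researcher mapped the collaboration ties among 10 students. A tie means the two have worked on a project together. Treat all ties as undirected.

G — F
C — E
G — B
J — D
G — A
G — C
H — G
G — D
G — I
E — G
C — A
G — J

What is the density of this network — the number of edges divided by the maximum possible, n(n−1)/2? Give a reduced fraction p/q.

4/15

There are 12 edges and 10 nodes, so the maximum possible is C(10,2) = 45.
Density = 12/45 = 4/15.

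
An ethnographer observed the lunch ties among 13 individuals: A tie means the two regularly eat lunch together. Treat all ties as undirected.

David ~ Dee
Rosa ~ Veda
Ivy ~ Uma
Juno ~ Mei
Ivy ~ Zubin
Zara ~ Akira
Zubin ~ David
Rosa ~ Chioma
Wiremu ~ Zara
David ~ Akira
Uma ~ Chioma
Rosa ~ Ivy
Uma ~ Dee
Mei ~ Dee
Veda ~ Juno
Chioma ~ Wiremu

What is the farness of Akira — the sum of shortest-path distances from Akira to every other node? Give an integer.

Distances from Akira: Chioma:3, David:1, Dee:2, Ivy:3, Juno:4, Mei:3, Rosa:4, Uma:3, Veda:5, Wiremu:2, Zara:1, Zubin:2.
Sum = 3 + 1 + 2 + 3 + 4 + 3 + 4 + 3 + 5 + 2 + 1 + 2 = 33.

33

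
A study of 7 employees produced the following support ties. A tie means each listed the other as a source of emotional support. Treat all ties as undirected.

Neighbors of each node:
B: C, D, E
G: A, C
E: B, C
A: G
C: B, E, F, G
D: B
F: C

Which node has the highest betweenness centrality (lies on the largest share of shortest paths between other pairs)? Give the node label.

C

Unnormalized betweenness of each node: A:0, B:5, C:11, D:0, E:0, F:0, G:5.
C has the largest value, 11, making it the main broker — the node through which the most shortest paths run.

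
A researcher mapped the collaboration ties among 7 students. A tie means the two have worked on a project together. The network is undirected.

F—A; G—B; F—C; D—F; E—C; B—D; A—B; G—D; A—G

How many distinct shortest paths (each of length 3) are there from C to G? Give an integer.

The shortest distance is 3. The length-3 paths are: C–F–A–G; C–F–D–G.
That gives 2 distinct shortest paths.

2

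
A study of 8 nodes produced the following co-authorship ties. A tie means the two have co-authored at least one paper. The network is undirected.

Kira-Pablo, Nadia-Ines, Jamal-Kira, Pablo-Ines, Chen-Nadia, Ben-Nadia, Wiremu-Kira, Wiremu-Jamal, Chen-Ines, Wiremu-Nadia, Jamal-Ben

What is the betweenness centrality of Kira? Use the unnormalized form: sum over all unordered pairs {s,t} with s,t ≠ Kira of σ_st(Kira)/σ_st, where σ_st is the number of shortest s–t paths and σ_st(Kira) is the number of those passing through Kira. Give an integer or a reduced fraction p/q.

17/6

Pairs whose geodesics pass through Kira — Pablo–Wiremu: 1; Pablo–Jamal: 1; Pablo–Ben: 1/2; Jamal–Ines: 1/3.
All other pairs contribute 0.
Summing the contributions gives betweenness(Kira) = 17/6.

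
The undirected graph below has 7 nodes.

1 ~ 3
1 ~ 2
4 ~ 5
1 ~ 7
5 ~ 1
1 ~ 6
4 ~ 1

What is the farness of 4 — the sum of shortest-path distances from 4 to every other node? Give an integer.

Distances from 4: 1:1, 2:2, 3:2, 5:1, 6:2, 7:2.
Sum = 1 + 2 + 2 + 1 + 2 + 2 = 10.

10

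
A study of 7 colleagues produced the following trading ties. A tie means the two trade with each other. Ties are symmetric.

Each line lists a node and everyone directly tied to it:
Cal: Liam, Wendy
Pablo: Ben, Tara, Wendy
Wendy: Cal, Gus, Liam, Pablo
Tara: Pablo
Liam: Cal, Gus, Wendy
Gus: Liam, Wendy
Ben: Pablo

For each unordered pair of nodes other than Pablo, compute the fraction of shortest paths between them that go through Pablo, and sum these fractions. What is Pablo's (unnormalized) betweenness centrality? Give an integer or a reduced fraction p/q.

9

Pairs whose geodesics pass through Pablo — Wendy–Ben: 1; Wendy–Tara: 1; Cal–Ben: 1; Cal–Tara: 1; Liam–Ben: 1; Liam–Tara: 1; Gus–Ben: 1; Gus–Tara: 1; Ben–Tara: 1.
All other pairs contribute 0.
Summing the contributions gives betweenness(Pablo) = 9.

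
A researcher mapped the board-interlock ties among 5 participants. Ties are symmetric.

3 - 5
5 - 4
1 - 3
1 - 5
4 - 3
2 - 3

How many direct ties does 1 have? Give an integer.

1 is directly tied to 3 and 5. That is 2 neighbors, so the degree of 1 is 2.

2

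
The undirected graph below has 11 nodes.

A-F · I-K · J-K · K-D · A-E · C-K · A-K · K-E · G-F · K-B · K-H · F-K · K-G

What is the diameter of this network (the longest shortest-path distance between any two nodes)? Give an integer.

2

Eccentricity of each node (its greatest distance to any other): A:2, B:2, C:2, D:2, E:2, F:2, G:2, H:2, I:2, J:2, K:1.
The maximum eccentricity is 2, realized for instance by the pair E–G via E – K – G. So the diameter is 2.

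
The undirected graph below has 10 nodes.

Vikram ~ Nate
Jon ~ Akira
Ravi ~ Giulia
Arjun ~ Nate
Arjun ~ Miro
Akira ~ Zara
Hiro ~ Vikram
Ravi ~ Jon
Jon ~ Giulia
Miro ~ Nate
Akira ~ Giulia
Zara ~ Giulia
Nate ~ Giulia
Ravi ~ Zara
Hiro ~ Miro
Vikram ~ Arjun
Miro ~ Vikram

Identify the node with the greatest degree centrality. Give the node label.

Degrees — Akira:3, Arjun:3, Giulia:5, Hiro:2, Jon:3, Miro:4, Nate:4, Ravi:3, Vikram:4, Zara:3.
The maximum is 5, attained only by Giulia.

Giulia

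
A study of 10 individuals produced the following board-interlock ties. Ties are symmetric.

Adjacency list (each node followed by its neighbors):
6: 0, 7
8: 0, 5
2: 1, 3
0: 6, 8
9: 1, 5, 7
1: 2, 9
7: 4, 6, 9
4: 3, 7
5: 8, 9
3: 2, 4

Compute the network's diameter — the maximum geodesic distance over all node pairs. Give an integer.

Eccentricity of each node (its greatest distance to any other): 0:5, 1:4, 2:5, 3:5, 4:4, 5:4, 6:4, 7:3, 8:5, 9:3.
The maximum eccentricity is 5, realized for instance by the pair 3–8 via 3 – 4 – 7 – 6 – 0 – 8. So the diameter is 5.

5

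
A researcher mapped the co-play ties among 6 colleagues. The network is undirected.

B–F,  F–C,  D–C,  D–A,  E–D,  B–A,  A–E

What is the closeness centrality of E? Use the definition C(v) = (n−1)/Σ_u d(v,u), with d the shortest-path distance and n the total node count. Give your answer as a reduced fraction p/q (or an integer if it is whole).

Distances from E: A:1, B:2, C:2, D:1, F:3. Sum = 9.
n = 6, so closeness = 5/9.

5/9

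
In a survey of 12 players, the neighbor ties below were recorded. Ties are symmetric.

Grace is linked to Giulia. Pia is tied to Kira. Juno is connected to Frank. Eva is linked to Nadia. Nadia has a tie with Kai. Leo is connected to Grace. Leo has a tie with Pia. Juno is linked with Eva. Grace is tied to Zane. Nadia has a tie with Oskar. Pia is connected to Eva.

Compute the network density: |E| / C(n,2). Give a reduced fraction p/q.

There are 11 edges and 12 nodes, so the maximum possible is C(12,2) = 66.
Density = 11/66 = 1/6.

1/6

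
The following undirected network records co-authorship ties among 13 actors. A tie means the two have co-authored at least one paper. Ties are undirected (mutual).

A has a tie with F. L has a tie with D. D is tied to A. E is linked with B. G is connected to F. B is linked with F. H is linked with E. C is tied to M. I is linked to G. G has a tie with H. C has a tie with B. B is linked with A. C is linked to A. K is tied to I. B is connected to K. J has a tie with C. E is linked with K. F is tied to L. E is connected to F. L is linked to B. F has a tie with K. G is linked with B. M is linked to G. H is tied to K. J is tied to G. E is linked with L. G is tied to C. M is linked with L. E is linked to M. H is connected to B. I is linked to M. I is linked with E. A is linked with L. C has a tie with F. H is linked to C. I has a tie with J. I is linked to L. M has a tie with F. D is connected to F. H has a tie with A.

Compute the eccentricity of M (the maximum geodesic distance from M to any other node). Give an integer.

Distances from M: A:2, B:2, C:1, D:2, E:1, F:1, G:1, H:2, I:1, J:2, K:2, L:1.
The largest is 2 (to H, B, J, K, A, and D), so the eccentricity of M is 2.

2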